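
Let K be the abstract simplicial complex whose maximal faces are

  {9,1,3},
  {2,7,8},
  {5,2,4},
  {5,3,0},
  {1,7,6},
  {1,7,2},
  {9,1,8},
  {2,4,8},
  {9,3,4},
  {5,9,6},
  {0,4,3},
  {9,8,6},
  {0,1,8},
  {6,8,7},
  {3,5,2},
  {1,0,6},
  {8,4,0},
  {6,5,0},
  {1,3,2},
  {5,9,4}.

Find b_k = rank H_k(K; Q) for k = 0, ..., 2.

b_0 = 1, b_1 = 1, b_2 = 0.

Take the total order 0 < 1 < 2 < 3 < 4 < 5 < 6 < 7 < 8 < 9 on the vertex set. Then K (dimension 2) consists of the simplices:

  0-simplices (10): [0], [1], [2], [3], [4], [5], [6], [7], [8], [9]
  1-simplices (30): (30 of them)
  2-simplices (20): (20 of them)

so the chain groups are C_0 ≅ Z^10, C_1 ≅ Z^30, C_2 ≅ Z^20.

The boundary map ∂_1: C_1 → C_0 sends each edge [p,q] (with p < q) to q − p. For instance
  ∂[4,5] = [5] − [4].
The 10×30 boundary matrix has rank 9 and Smith normal form diag(1,1,1,1,1,1,1,1,1).

Boundary ∂_2: C_2 → C_1 maps a triangle to the signed sum of its edges. For instance
  ∂[0,1,6] = [1,6] − [0,6] + [0,1],
  ∂[1,6,7] = [6,7] − [1,7] + [1,6].
This gives a 30×20 integer matrix of rank 20; reducing to Smith normal form yields diagonal entries (1,1,1,1,1,1,1,1,1,1,1,1,1,1,1,1,1,1,1,2).

Now H_k = ker ∂_k / im ∂_{k+1}, so:

  H_0: rank C_0 − rank ∂_1 = 10 − 9 = 1, and the invariant factors of ∂_1 are all 1, so H_0 ≅ Z.
  H_1: rank ker ∂_1 − rank ∂_2 = (30 − 9) − 20 = 1, and ∂_2 has invariant factor 2 > 1, so H_1 ≅ Z × Z/2.
  H_2: rank ker ∂_2 − rank ∂_3 = (20 − 20) − 0 = 0, and there is no ∂_3, so H_2 ≅ 0.

Hence the Betti numbers are b_0 = 1, b_1 = 1, b_2 = 0.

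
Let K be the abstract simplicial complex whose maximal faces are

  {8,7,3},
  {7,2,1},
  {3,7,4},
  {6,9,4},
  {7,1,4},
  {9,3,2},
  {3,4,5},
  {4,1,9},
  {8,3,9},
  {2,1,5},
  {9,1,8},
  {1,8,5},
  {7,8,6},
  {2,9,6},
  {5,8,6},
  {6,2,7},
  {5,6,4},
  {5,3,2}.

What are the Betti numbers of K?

Fix the vertex order 1 < 2 < 3 < 4 < 5 < 6 < 7 < 8 < 9 and write every simplex with vertices in increasing order. Then dim K = 2 and the simplices of K are:

  0-simplices (9): [1], [2], [3], [4], [5], [6], [7], [8], [9]
  1-simplices (27): (27 of them)
  2-simplices (18): [1,2,5], [1,2,7], [1,4,7], [1,4,9], [1,5,8], [1,8,9], [2,3,5], [2,3,9], [2,6,7], [2,6,9], [3,4,5], [3,4,7], [3,7,8], [3,8,9], [4,5,6], [4,6,9], [5,6,8], [6,7,8]

giving chain groups C_0 ≅ Z^9, C_1 ≅ Z^27, C_2 ≅ Z^18.

Boundary ∂_1: C_1 → C_0 is given by ∂[p,q] = [q] − [p].
As a 9×27 matrix over Z this has rank 8, with invariant factors (1,1,1,1,1,1,1,1).

∂_2: C_2 → C_1 sends each 2-simplex [p,q,r] to [q,r] − [p,r] + [p,q]. For instance
  ∂[1,5,8] = [5,8] − [1,8] + [1,5],
  ∂[1,8,9] = [8,9] − [1,9] + [1,8].
The resulting 27×18 matrix has rank 17, and its Smith normal form has invariant factors (1,1,1,1,1,1,1,1,1,1,1,1,1,1,1,1,1).

Now H_k = ker ∂_k / im ∂_{k+1}, so:

  H_0: rank C_0 − rank ∂_1 = 9 − 8 = 1, and the invariant factors of ∂_1 are all 1, so H_0 = Z.
  H_1: rank ker ∂_1 − rank ∂_2 = (27 − 8) − 17 = 2, and the invariant factors of ∂_2 are all 1, so H_1 = Z^2.
  H_2: rank ker ∂_2 − rank ∂_3 = (18 − 17) − 0 = 1, and there is no ∂_3, so H_2 = Z.

(K is a triangulation of the torus T^2.)

Hence the Betti numbers are b_0 = 1, b_1 = 2, b_2 = 1.

b_0 = 1, b_1 = 2, b_2 = 1.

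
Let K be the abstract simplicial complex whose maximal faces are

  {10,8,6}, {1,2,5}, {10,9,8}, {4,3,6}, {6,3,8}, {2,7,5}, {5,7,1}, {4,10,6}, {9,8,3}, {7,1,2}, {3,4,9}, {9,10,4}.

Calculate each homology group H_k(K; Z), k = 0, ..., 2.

H_0 = Z^2,  H_1 = 0,  H_2 = Z^2.

Take the total order 1 < 2 < 3 < 4 < 5 < 6 < 7 < 8 < 9 < 10 on the vertex set. Then K (dimension 2) consists of the simplices:

  0-simplices (10): [1], [2], [3], [4], [5], [6], [7], [8], [9], [10]
  1-simplices (18): [1,2], [1,5], [1,7], [2,5], [2,7], [3,4], [3,6], [3,8], [3,9], [4,6], [4,9], [4,10], [5,7], [6,8], [6,10], [8,9], [8,10], [9,10]
  2-simplices (12): [1,2,5], [1,2,7], [1,5,7], [2,5,7], [3,4,6], [3,4,9], [3,6,8], [3,8,9], [4,6,10], [4,9,10], [6,8,10], [8,9,10]

so the chain groups are C_0 ≅ Z^10, C_1 ≅ Z^18, C_2 ≅ Z^12.

∂_1: C_1 → C_0 sends each edge [p,q] (with p < q) to q − p.
As a 10×18 matrix over Z this has rank 8, with invariant factors (1,1,1,1,1,1,1,1).

∂_2: C_2 → C_1 sends each 2-simplex [p,q,r] to [q,r] − [p,r] + [p,q]. For instance
  ∂[1,2,7] = [2,7] − [1,7] + [1,2],
  ∂[6,8,10] = [8,10] − [6,10] + [6,8].
The 18×12 boundary matrix has rank 10 and Smith normal form diag(1,1,1,1,1,1,1,1,1,1).

Computing H_k = (kernel of ∂_k) / (image of ∂_{k+1}):

  H_0: rank C_0 − rank ∂_1 = 10 − 8 = 2, and the invariant factors of ∂_1 are all 1, so H_0 = Z^2.
  H_1: rank ker ∂_1 − rank ∂_2 = (18 − 8) − 10 = 0, and the invariant factors of ∂_2 are all 1, so H_1 = 0.
  H_2: rank ker ∂_2 − rank ∂_3 = (12 − 10) − 0 = 2, and there is no ∂_3, so H_2 = Z^2.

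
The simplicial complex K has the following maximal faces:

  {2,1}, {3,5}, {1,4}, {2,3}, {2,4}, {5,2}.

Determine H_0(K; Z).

H_0 = Z.

We work with the vertex ordering 1 < 2 < 3 < 4 < 5. The simplices of K, each written with vertices in increasing order, are:

  0-simplices (5): [1], [2], [3], [4], [5]
  1-simplices (6): [1,2], [1,4], [2,3], [2,4], [2,5], [3,5]

giving chain groups C_0 ≅ Z^5, C_1 ≅ Z^6.

∂_1: C_1 → C_0 is given by ∂[p,q] = [q] − [p]. For instance
  ∂[2,4] = [4] − [2].
As a 5×6 matrix over Z this has rank 4, with invariant factors (1,1,1,1).

From H_k ≅ ker(∂_k) / im(∂_{k+1}) we obtain:

  H_0: rank C_0 − rank ∂_1 = 5 − 4 = 1, and the invariant factors of ∂_1 are all 1, so H_0 ≅ Z.

(K is a triangulation of a wedge of 2 circles.)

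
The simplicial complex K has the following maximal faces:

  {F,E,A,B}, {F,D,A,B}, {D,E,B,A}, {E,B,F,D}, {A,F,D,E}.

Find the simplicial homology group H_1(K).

K has 5 vertices, 10 edges, 10 triangles, 5 3-simplices.
rank ∂_1 = 4, rank ∂_2 = 6 ⇒ b_1 = 10 − 4 − 6 = 0; all invariant factors of ∂_2 are 1 so no torsion. So H_1 ≅ 0.

H_1 = 0.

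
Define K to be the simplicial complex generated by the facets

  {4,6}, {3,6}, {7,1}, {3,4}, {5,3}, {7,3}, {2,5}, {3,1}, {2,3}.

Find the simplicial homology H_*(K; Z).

Fix the vertex order 1 < 2 < 3 < 4 < 5 < 6 < 7 and write every simplex with vertices in increasing order. Then dim K = 1 and the simplices of K are:

  0-simplices (7): [1], [2], [3], [4], [5], [6], [7]
  1-simplices (9): [1,3], [1,7], [2,3], [2,5], [3,4], [3,5], [3,6], [3,7], [4,6]

so the chain groups are C_0 ≅ Z^7, C_1 ≅ Z^9.

∂_1: C_1 → C_0 maps an edge to its endpoints' difference, ∂[p,q] = q − p.
The resulting 7×9 matrix has rank 6, and its Smith normal form has invariant factors (1,1,1,1,1,1).

From H_k ≅ ker(∂_k) / im(∂_{k+1}) we obtain:

  H_0: rank C_0 − rank ∂_1 = 7 − 6 = 1, and the invariant factors of ∂_1 are all 1, so H_0 = Z.
  H_1: rank ker ∂_1 − rank ∂_2 = (9 − 6) − 0 = 3, and there is no ∂_2, so H_1 = Z^3.

(K is a triangulation of a wedge of 3 circles.)

H_0 ≅ Z,  H_1 ≅ Z^3.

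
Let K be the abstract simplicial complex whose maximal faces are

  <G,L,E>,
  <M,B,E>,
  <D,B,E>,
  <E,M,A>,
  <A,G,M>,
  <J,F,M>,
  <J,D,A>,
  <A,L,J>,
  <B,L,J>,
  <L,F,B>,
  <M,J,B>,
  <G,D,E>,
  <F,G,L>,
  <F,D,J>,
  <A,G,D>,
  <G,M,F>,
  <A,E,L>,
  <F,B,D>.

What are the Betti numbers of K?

We work with the vertex ordering A < B < D < E < F < G < J < L < M. The simplices of K, each written with vertices in increasing order, are:

  0-simplices (9): A, B, D, E, F, G, J, L, M
  1-simplices (27): AD, AE, AG, AJ, AL, AM, BD, BE, BF, BJ, BL, BM, DE, DF, DG, DJ, EG, EL, EM, FG, FJ, FL, FM, GL, GM, JL, JM
  2-simplices (18): ADG, ADJ, AEL, AEM, AGM, AJL, BDE, BDF, BEM, BFL, BJL, BJM, DEG, DFJ, EGL, FGL, FGM, FJM

giving chain groups C_0 ≅ Z^9, C_1 ≅ Z^27, C_2 ≅ Z^18.

∂_1: C_1 → C_0 sends each edge [p,q] (with p < q) to q − p.
The resulting 9×27 matrix has rank 8, and its Smith normal form has invariant factors (1,1,1,1,1,1,1,1).

Boundary ∂_2: C_2 → C_1 sends each 2-simplex [p,q,r] to [q,r] − [p,r] + [p,q]. For instance
  ∂AEM = EM − AM + AE,
  ∂BJM = JM − BM + BJ.
The 27×18 boundary matrix has rank 18 and Smith normal form diag(1,1,1,1,1,1,1,1,1,1,1,1,1,1,1,1,1,2).

Computing H_k = (kernel of ∂_k) / (image of ∂_{k+1}):

  H_0: rank C_0 − rank ∂_1 = 9 − 8 = 1, and the invariant factors of ∂_1 are all 1, so H_0 ≅ Z.
  H_1: rank ker ∂_1 − rank ∂_2 = (27 − 8) − 18 = 1, and ∂_2 has invariant factor 2 > 1, so H_1 ≅ Z × Z/2.
  H_2: rank ker ∂_2 − rank ∂_3 = (18 − 18) − 0 = 0, and there is no ∂_3, so H_2 ≅ 0.

As a check, the Euler characteristic is 9 − 27 + 18 = 0, which agrees with 1 − 1 + 0 = 0.
(K is a triangulation of the Klein bottle.)

Hence the Betti numbers are b_0 = 1, b_1 = 1, b_2 = 0.

b_0 = 1, b_1 = 1, b_2 = 0.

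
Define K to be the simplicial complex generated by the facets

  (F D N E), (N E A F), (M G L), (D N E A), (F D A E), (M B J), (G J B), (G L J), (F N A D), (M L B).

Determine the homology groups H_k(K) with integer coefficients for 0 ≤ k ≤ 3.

Fix the vertex order A < B < D < E < F < G < J < L < M < N and write every simplex with vertices in increasing order. Then dim K = 3 and the simplices of K are:

  0-simplices (10): A, B, D, E, F, G, J, L, M, N
  1-simplices (20): AD, AE, AF, AN, BG, BJ, BL, BM, DE, DF, DN, EF, EN, FN, GJ, GL, GM, JL, JM, LM
  2-simplices (15): ADE, ADF, ADN, AEF, AEN, AFN, BGJ, BJM, BLM, DEF, DEN, DFN, EFN, GJL, GLM
  3-simplices (5): ADEF, ADEN, ADFN, AEFN, DEFN

so the chain groups are C_0 ≅ Z^10, C_1 ≅ Z^20, C_2 ≅ Z^15, C_3 ≅ Z^5.

Boundary ∂_1: C_1 → C_0 is given by ∂[p,q] = [q] − [p]. For instance
  ∂BM = M − B.
As a 10×20 matrix over Z this has rank 8, with invariant factors (1,1,1,1,1,1,1,1).

Boundary ∂_2: C_2 → C_1 sends each 2-simplex [p,q,r] to [q,r] − [p,r] + [p,q]. For instance
  ∂DFN = FN − DN + DF,
  ∂BJM = JM − BM + BJ.
As a 20×15 matrix over Z this has rank 11, with invariant factors (1,1,1,1,1,1,1,1,1,1,1).

∂_3: C_3 → C_2 sends each 3-simplex σ to the alternating sum Σ_i (−1)^i (σ with its i-th vertex removed). For instance
  ∂ADEN = DEN − AEN + ADN − ADE,
  ∂ADFN = DFN − AFN + ADN − ADF.
As a 15×5 matrix over Z this has rank 4, with invariant factors (1,1,1,1).

Now H_k = ker ∂_k / im ∂_{k+1}, so:

  H_0: rank C_0 − rank ∂_1 = 10 − 8 = 2, and the invariant factors of ∂_1 are all 1, so H_0 = Z^2.
  H_1: rank ker ∂_1 − rank ∂_2 = (20 − 8) − 11 = 1, and the invariant factors of ∂_2 are all 1, so H_1 = Z.
  H_2: rank ker ∂_2 − rank ∂_3 = (15 − 11) − 4 = 0, and the invariant factors of ∂_3 are all 1, so H_2 = 0.
  H_3: rank ker ∂_3 − rank ∂_4 = (5 − 4) − 0 = 1, and there is no ∂_4, so H_3 = Z.

(K is a triangulation of the disjoint union of the 3-sphere S^3 and the Möbius band.)

H_0 = Z^2,  H_1 = Z,  H_2 = 0,  H_3 = Z.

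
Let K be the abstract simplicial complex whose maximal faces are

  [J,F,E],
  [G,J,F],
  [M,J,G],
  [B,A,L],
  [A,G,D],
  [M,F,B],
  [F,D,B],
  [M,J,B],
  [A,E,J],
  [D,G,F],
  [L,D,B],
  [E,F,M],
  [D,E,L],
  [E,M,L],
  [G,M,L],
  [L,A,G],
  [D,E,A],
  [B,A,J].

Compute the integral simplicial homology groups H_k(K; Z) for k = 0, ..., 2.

H_0 = Z,  H_1 = Z ⊕ Z_2,  H_2 = 0.

Fix the vertex order A < B < D < E < F < G < J < L < M and write every simplex with vertices in increasing order. Then dim K = 2 and the simplices of K are:

  0-simplices (9): A, B, D, E, F, G, J, L, M
  1-simplices (27): AB, AD, AE, AG, AJ, AL, BD, BF, BJ, BL, BM, DE, DF, DG, DL, EF, EJ, EL, EM, FG, FJ, FM, GJ, GL, GM, JM, LM
  2-simplices (18): ABJ, ABL, ADE, ADG, AEJ, AGL, BDF, BDL, BFM, BJM, DEL, DFG, EFJ, EFM, ELM, FGJ, GJM, GLM

Hence C_0 ≅ Z^9, C_1 ≅ Z^27, C_2 ≅ Z^18.

The boundary map ∂_1: C_1 → C_0 maps an edge to its endpoints' difference, ∂[p,q] = q − p.
The 9×27 boundary matrix has rank 8 and Smith normal form diag(1,1,1,1,1,1,1,1).

The boundary map ∂_2: C_2 → C_1 maps a triangle to the signed sum of its edges. For instance
  ∂GLM = LM − GM + GL,
  ∂GJM = JM − GM + GJ.
The resulting 27×18 matrix has rank 18, and its Smith normal form has invariant factors (1,1,1,1,1,1,1,1,1,1,1,1,1,1,1,1,1,2).

From H_k ≅ ker(∂_k) / im(∂_{k+1}) we obtain:

  H_0: rank C_0 − rank ∂_1 = 9 − 8 = 1, and the invariant factors of ∂_1 are all 1, so H_0 ≅ Z.
  H_1: rank ker ∂_1 − rank ∂_2 = (27 − 8) − 18 = 1, and ∂_2 has invariant factor 2 > 1, so H_1 ≅ Z ⊕ Z_2.
  H_2: rank ker ∂_2 − rank ∂_3 = (18 − 18) − 0 = 0, and there is no ∂_3, so H_2 ≅ 0.

(K is a triangulation of the Klein bottle.)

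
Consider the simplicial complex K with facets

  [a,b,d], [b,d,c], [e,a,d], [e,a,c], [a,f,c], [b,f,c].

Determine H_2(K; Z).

H_2 ≅ 0.

Fix the vertex order a < b < c < d < e < f and write every simplex with vertices in increasing order. Then dim K = 2 and the simplices of K are:

  0-simplices (6): a, b, c, d, e, f
  1-simplices (12): ab, ac, ad, ae, af, bc, bd, bf, cd, ce, cf, de
  2-simplices (6): abd, ace, acf, ade, bcd, bcf

Hence C_0 ≅ Z^6, C_1 ≅ Z^12, C_2 ≅ Z^6.

The boundary map ∂_1: C_1 → C_0 maps an edge to its endpoints' difference, ∂[p,q] = q − p. For instance
  ∂cf = f − c.
As a 6×12 matrix over Z this has rank 5, with invariant factors (1,1,1,1,1).

∂_2: C_2 → C_1 acts by ∂[p,q,r] = [q,r] − [p,r] + [p,q]. For instance
  ∂abd = bd − ad + ab,
  ∂bcf = cf − bf + bc.
This gives a 12×6 integer matrix of rank 6; reducing to Smith normal form yields diagonal entries (1,1,1,1,1,1).

Reading off H_k = ker ∂_k / im ∂_{k+1}:

  H_2: rank ker ∂_2 − rank ∂_3 = (6 − 6) − 0 = 0, and there is no ∂_3, so H_2 ≅ 0.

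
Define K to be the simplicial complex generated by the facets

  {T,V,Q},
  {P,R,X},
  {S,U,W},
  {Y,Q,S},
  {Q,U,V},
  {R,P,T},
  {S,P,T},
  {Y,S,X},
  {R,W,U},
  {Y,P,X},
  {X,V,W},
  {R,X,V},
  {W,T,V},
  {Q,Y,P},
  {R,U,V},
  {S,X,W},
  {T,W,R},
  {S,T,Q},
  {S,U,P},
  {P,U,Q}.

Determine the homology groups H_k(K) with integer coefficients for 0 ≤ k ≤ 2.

Take the total order P < Q < R < S < T < U < V < W < X < Y on the vertex set. Then K (dimension 2) consists of the simplices:

  0-simplices (10): P, Q, R, S, T, U, V, W, X, Y
  1-simplices (30): PQ, PR, PS, PT, PU, PX, PY, QS, QT, QU, QV, QY, RT, RU, RV, RW, RX, ST, SU, SW, SX, SY, TV, TW, UV, UW, VW, VX, WX, XY
  2-simplices (20): PQU, PQY, PRT, PRX, PST, PSU, PXY, QST, QSY, QTV, QUV, RTW, RUV, RUW, RVX, SUW, SWX, SXY, TVW, VWX

Hence C_0 ≅ Z^10, C_1 ≅ Z^30, C_2 ≅ Z^20.

The boundary map ∂_1: C_1 → C_0 sends each edge [p,q] (with p < q) to q − p. For instance
  ∂TV = V − T.
The 10×30 boundary matrix has rank 9 and Smith normal form diag(1,1,1,1,1,1,1,1,1).

The boundary map ∂_2: C_2 → C_1 acts by ∂[p,q,r] = [q,r] − [p,r] + [p,q]. For instance
  ∂RTW = TW − RW + RT,
  ∂RUW = UW − RW + RU.
The 30×20 boundary matrix has rank 20 and Smith normal form diag(1,1,1,1,1,1,1,1,1,1,1,1,1,1,1,1,1,1,1,2).

Computing H_k = (kernel of ∂_k) / (image of ∂_{k+1}):

  H_0: rank C_0 − rank ∂_1 = 10 − 9 = 1, and the invariant factors of ∂_1 are all 1, so H_0 = Z.
  H_1: rank ker ∂_1 − rank ∂_2 = (30 − 9) − 20 = 1, and ∂_2 has invariant factor 2 > 1, so H_1 = Z ⊕ Z_2.
  H_2: rank ker ∂_2 − rank ∂_3 = (20 − 20) − 0 = 0, and there is no ∂_3, so H_2 = 0.

H_0 ≅ Z,  H_1 ≅ Z ⊕ Z_2,  H_2 = 0.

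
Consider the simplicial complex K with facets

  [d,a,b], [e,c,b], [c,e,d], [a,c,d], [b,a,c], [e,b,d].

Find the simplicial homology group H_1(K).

K has 5 vertices, 9 edges, 6 triangles.
rank ∂_1 = 4, rank ∂_2 = 5 ⇒ b_1 = 9 − 4 − 5 = 0; all invariant factors of ∂_2 are 1 so no torsion. So H_1 = 0.

H_1 = 0.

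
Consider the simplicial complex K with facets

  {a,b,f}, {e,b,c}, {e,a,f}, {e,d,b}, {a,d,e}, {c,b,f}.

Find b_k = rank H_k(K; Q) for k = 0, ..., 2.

Take the total order a < b < c < d < e < f on the vertex set. Then K (dimension 2) consists of the simplices:

  0-simplices (6): a, b, c, d, e, f
  1-simplices (12): ab, ad, ae, af, bc, bd, be, bf, ce, cf, de, ef
  2-simplices (6): abf, ade, aef, bce, bcf, bde

Hence C_0 ≅ Z^6, C_1 ≅ Z^12, C_2 ≅ Z^6.

∂_1: C_1 → C_0 is given by ∂[p,q] = [q] − [p].
This gives a 6×12 integer matrix of rank 5; reducing to Smith normal form yields diagonal entries (1,1,1,1,1).

Boundary ∂_2: C_2 → C_1 sends each 2-simplex [p,q,r] to [q,r] − [p,r] + [p,q]. For instance
  ∂bde = de − be + bd,
  ∂ade = de − ae + ad.
This gives a 12×6 integer matrix of rank 6; reducing to Smith normal form yields diagonal entries (1,1,1,1,1,1).

Computing H_k = (kernel of ∂_k) / (image of ∂_{k+1}):

  H_0: rank C_0 − rank ∂_1 = 6 − 5 = 1, and the invariant factors of ∂_1 are all 1, so H_0 ≅ Z.
  H_1: rank ker ∂_1 − rank ∂_2 = (12 − 5) − 6 = 1, and the invariant factors of ∂_2 are all 1, so H_1 ≅ Z.
  H_2: rank ker ∂_2 − rank ∂_3 = (6 − 6) − 0 = 0, and there is no ∂_3, so H_2 ≅ 0.

As a check, the Euler characteristic is 6 − 12 + 6 = 0, which agrees with 1 − 1 + 0 = 0.

Hence the Betti numbers are b_0 = 1, b_1 = 1, b_2 = 0.

b_0 = 1, b_1 = 1, b_2 = 0.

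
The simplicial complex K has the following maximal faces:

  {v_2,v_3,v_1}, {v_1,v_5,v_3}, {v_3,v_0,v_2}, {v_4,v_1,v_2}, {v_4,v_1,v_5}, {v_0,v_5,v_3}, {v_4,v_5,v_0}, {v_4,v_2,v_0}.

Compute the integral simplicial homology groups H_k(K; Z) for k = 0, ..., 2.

Order the vertices as v_0 < v_1 < v_2 < v_3 < v_4 < v_5. Listing each simplex with vertices in this order, K has dimension 2 with simplices:

  0-simplices (6): [v_0], [v_1], [v_2], [v_3], [v_4], [v_5]
  1-simplices (12): [v_0,v_2], [v_0,v_3], [v_0,v_4], [v_0,v_5], [v_1,v_2], [v_1,v_3], [v_1,v_4], [v_1,v_5], [v_2,v_3], [v_2,v_4], [v_3,v_5], [v_4,v_5]
  2-simplices (8): [v_0,v_2,v_3], [v_0,v_2,v_4], [v_0,v_3,v_5], [v_0,v_4,v_5], [v_1,v_2,v_3], [v_1,v_2,v_4], [v_1,v_3,v_5], [v_1,v_4,v_5]

so the chain groups are C_0 ≅ Z^6, C_1 ≅ Z^12, C_2 ≅ Z^8.

The boundary map ∂_1: C_1 → C_0 is given by ∂[p,q] = [q] − [p]. For instance
  ∂[v_2,v_4] = [v_4] − [v_2].
The resulting 6×12 matrix has rank 5, and its Smith normal form has invariant factors (1,1,1,1,1).

∂_2: C_2 → C_1 maps a triangle to the signed sum of its edges. For instance
  ∂[v_0,v_3,v_5] = [v_3,v_5] − [v_0,v_5] + [v_0,v_3],
  ∂[v_0,v_4,v_5] = [v_4,v_5] − [v_0,v_5] + [v_0,v_4].
As a 12×8 matrix over Z this has rank 7, with invariant factors (1,1,1,1,1,1,1).

Now H_k = ker ∂_k / im ∂_{k+1}, so:

  H_0: rank C_0 − rank ∂_1 = 6 − 5 = 1, and the invariant factors of ∂_1 are all 1, so H_0 ≅ Z.
  H_1: rank ker ∂_1 − rank ∂_2 = (12 − 5) − 7 = 0, and the invariant factors of ∂_2 are all 1, so H_1 ≅ 0.
  H_2: rank ker ∂_2 − rank ∂_3 = (8 − 7) − 0 = 1, and there is no ∂_3, so H_2 ≅ Z.

As a check, the Euler characteristic is 6 − 12 + 8 = 2, which agrees with 1 − 0 + 1 = 2.

H_0 = Z,  H_1 = 0,  H_2 = Z.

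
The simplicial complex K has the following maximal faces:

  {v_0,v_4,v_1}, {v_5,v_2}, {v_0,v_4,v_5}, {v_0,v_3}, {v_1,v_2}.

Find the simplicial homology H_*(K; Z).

We work with the vertex ordering v_0 < v_1 < v_2 < v_3 < v_4 < v_5. The simplices of K, each written with vertices in increasing order, are:

  0-simplices (6): [v_0], [v_1], [v_2], [v_3], [v_4], [v_5]
  1-simplices (8): [v_0,v_1], [v_0,v_3], [v_0,v_4], [v_0,v_5], [v_1,v_2], [v_1,v_4], [v_2,v_5], [v_4,v_5]
  2-simplices (2): [v_0,v_1,v_4], [v_0,v_4,v_5]

giving chain groups C_0 ≅ Z^6, C_1 ≅ Z^8, C_2 ≅ Z^2.

The boundary map ∂_1: C_1 → C_0 maps an edge to its endpoints' difference, ∂[p,q] = q − p. For instance
  ∂[v_1,v_2] = [v_2] − [v_1].
This gives a 6×8 integer matrix of rank 5; reducing to Smith normal form yields diagonal entries (1,1,1,1,1).

The boundary map ∂_2: C_2 → C_1 sends each 2-simplex [p,q,r] to [q,r] − [p,r] + [p,q]. For instance
  ∂[v_0,v_4,v_5] = [v_4,v_5] − [v_0,v_5] + [v_0,v_4],
  ∂[v_0,v_1,v_4] = [v_1,v_4] − [v_0,v_4] + [v_0,v_1].
As a 8×2 matrix over Z this has rank 2, with invariant factors (1,1).

Now H_k = ker ∂_k / im ∂_{k+1}, so:

  H_0: rank C_0 − rank ∂_1 = 6 − 5 = 1, and the invariant factors of ∂_1 are all 1, so H_0 ≅ Z.
  H_1: rank ker ∂_1 − rank ∂_2 = (8 − 5) − 2 = 1, and the invariant factors of ∂_2 are all 1, so H_1 ≅ Z.
  H_2: rank ker ∂_2 − rank ∂_3 = (2 − 2) − 0 = 0, and there is no ∂_3, so H_2 ≅ 0.

H_0 ≅ Z,  H_1 ≅ Z,  H_2 = 0.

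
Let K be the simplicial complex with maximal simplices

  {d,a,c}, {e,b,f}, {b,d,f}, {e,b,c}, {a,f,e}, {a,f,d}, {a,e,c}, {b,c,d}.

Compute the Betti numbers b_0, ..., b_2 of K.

We work with the vertex ordering a < b < c < d < e < f. The simplices of K, each written with vertices in increasing order, are:

  0-simplices (6): a, b, c, d, e, f
  1-simplices (12): ac, ad, ae, af, bc, bd, be, bf, cd, ce, df, ef
  2-simplices (8): acd, ace, adf, aef, bcd, bce, bdf, bef

so the chain groups are C_0 ≅ Z^6, C_1 ≅ Z^12, C_2 ≅ Z^8.

∂_1: C_1 → C_0 sends each edge [p,q] (with p < q) to q − p.
The resulting 6×12 matrix has rank 5, and its Smith normal form has invariant factors (1,1,1,1,1).

∂_2: C_2 → C_1 sends each 2-simplex [p,q,r] to [q,r] − [p,r] + [p,q]. For instance
  ∂ace = ce − ae + ac,
  ∂bdf = df − bf + bd.
As a 12×8 matrix over Z this has rank 7, with invariant factors (1,1,1,1,1,1,1).

Computing H_k = (kernel of ∂_k) / (image of ∂_{k+1}):

  H_0: rank C_0 − rank ∂_1 = 6 − 5 = 1, and the invariant factors of ∂_1 are all 1, so H_0 = Z.
  H_1: rank ker ∂_1 − rank ∂_2 = (12 − 5) − 7 = 0, and the invariant factors of ∂_2 are all 1, so H_1 = 0.
  H_2: rank ker ∂_2 − rank ∂_3 = (8 − 7) − 0 = 1, and there is no ∂_3, so H_2 = Z.

As a check, the Euler characteristic is 6 − 12 + 8 = 2, which agrees with 1 − 0 + 1 = 2.

Hence the Betti numbers are b_0 = 1, b_1 = 0, b_2 = 1.

b_0 = 1, b_1 = 0, b_2 = 1.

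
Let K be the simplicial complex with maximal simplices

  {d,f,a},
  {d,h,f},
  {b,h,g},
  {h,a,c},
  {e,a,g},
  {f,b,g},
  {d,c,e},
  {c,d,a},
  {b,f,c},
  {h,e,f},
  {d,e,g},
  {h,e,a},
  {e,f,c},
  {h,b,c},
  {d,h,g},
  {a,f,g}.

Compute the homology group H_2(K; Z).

K has 8 vertices, 24 edges, 16 triangles.
rank ∂_2 = 15, rank ∂_3 = 0 ⇒ b_2 = 16 − 15 − 0 = 1. So H_2 ≅ Z.

H_2 ≅ Z.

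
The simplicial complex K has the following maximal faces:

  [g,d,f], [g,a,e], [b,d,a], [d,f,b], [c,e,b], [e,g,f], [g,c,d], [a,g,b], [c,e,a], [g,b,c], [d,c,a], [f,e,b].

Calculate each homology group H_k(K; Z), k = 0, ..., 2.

We work with the vertex ordering a < b < c < d < e < f < g. The simplices of K, each written with vertices in increasing order, are:

  0-simplices (7): a, b, c, d, e, f, g
  1-simplices (18): ab, ac, ad, ae, ag, bc, bd, be, bf, bg, cd, ce, cg, df, dg, ef, eg, fg
  2-simplices (12): abd, abg, acd, ace, aeg, bce, bcg, bdf, bef, cdg, dfg, efg

so the chain groups are C_0 ≅ Z^7, C_1 ≅ Z^18, C_2 ≅ Z^12.

Boundary ∂_1: C_1 → C_0 sends each edge [p,q] (with p < q) to q − p.
As a 7×18 matrix over Z this has rank 6, with invariant factors (1,1,1,1,1,1).

Boundary ∂_2: C_2 → C_1 sends each 2-simplex [p,q,r] to [q,r] − [p,r] + [p,q]. For instance
  ∂bcg = cg − bg + bc,
  ∂bef = ef − bf + be.
The 18×12 boundary matrix has rank 12 and Smith normal form diag(1,1,1,1,1,1,1,1,1,1,1,2).

Now H_k = ker ∂_k / im ∂_{k+1}, so:

  H_0: rank C_0 − rank ∂_1 = 7 − 6 = 1, and the invariant factors of ∂_1 are all 1, so H_0 ≅ Z.
  H_1: rank ker ∂_1 − rank ∂_2 = (18 − 6) − 12 = 0, and ∂_2 has invariant factor 2 > 1, so H_1 ≅ Z/2Z.
  H_2: rank ker ∂_2 − rank ∂_3 = (12 − 12) − 0 = 0, and there is no ∂_3, so H_2 ≅ 0.

As a check, the Euler characteristic is 7 − 18 + 12 = 1, which agrees with 1 − 0 + 0 = 1.

H_0 ≅ Z,  H_1 ≅ Z/2Z,  H_2 = 0.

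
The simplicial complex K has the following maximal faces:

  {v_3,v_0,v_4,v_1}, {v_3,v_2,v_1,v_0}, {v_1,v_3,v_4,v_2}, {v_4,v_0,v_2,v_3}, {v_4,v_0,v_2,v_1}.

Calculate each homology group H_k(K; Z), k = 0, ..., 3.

Fix the vertex order v_0 < v_1 < v_2 < v_3 < v_4 and write every simplex with vertices in increasing order. Then dim K = 3 and the simplices of K are:

  0-simplices (5): [v_0], [v_1], [v_2], [v_3], [v_4]
  1-simplices (10): [v_0,v_1], [v_0,v_2], [v_0,v_3], [v_0,v_4], [v_1,v_2], [v_1,v_3], [v_1,v_4], [v_2,v_3], [v_2,v_4], [v_3,v_4]
  2-simplices (10): [v_0,v_1,v_2], [v_0,v_1,v_3], [v_0,v_1,v_4], [v_0,v_2,v_3], [v_0,v_2,v_4], [v_0,v_3,v_4], [v_1,v_2,v_3], [v_1,v_2,v_4], [v_1,v_3,v_4], [v_2,v_3,v_4]
  3-simplices (5): [v_0,v_1,v_2,v_3], [v_0,v_1,v_2,v_4], [v_0,v_1,v_3,v_4], [v_0,v_2,v_3,v_4], [v_1,v_2,v_3,v_4]

Hence C_0 ≅ Z^5, C_1 ≅ Z^10, C_2 ≅ Z^10, C_3 ≅ Z^5.

Boundary ∂_1: C_1 → C_0 is given by ∂[p,q] = [q] − [p]. For instance
  ∂[v_0,v_3] = [v_3] − [v_0].
The 5×10 boundary matrix has rank 4 and Smith normal form diag(1,1,1,1).

Boundary ∂_2: C_2 → C_1 acts by ∂[p,q,r] = [q,r] − [p,r] + [p,q]. For instance
  ∂[v_0,v_2,v_4] = [v_2,v_4] − [v_0,v_4] + [v_0,v_2],
  ∂[v_0,v_1,v_2] = [v_1,v_2] − [v_0,v_2] + [v_0,v_1].
The resulting 10×10 matrix has rank 6, and its Smith normal form has invariant factors (1,1,1,1,1,1).

Boundary ∂_3: C_3 → C_2 sends each 3-simplex σ to the alternating sum Σ_i (−1)^i (σ with its i-th vertex removed). For instance
  ∂[v_0,v_1,v_2,v_3] = [v_1,v_2,v_3] − [v_0,v_2,v_3] + [v_0,v_1,v_3] − [v_0,v_1,v_2],
  ∂[v_0,v_1,v_3,v_4] = [v_1,v_3,v_4] − [v_0,v_3,v_4] + [v_0,v_1,v_4] − [v_0,v_1,v_3].
This gives a 10×5 integer matrix of rank 4; reducing to Smith normal form yields diagonal entries (1,1,1,1).

Computing H_k = (kernel of ∂_k) / (image of ∂_{k+1}):

  H_0: rank C_0 − rank ∂_1 = 5 − 4 = 1, and the invariant factors of ∂_1 are all 1, so H_0 = Z.
  H_1: rank ker ∂_1 − rank ∂_2 = (10 − 4) − 6 = 0, and the invariant factors of ∂_2 are all 1, so H_1 = 0.
  H_2: rank ker ∂_2 − rank ∂_3 = (10 − 6) − 4 = 0, and the invariant factors of ∂_3 are all 1, so H_2 = 0.
  H_3: rank ker ∂_3 − rank ∂_4 = (5 − 4) − 0 = 1, and there is no ∂_4, so H_3 = Z.

As a check, the Euler characteristic is 5 − 10 + 10 − 5 = 0, which agrees with 1 − 0 + 0 − 1 = 0.

H_0 = Z,  H_1 = 0,  H_2 = 0,  H_3 = Z.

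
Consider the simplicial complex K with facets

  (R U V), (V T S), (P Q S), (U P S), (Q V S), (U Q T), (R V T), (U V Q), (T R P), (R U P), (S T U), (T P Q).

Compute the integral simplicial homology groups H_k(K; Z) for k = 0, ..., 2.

K has 7 vertices, 18 edges, 12 triangles.
rank ∂_0 = 0, rank ∂_1 = 6 ⇒ b_0 = 7 − 0 − 6 = 1; all invariant factors of ∂_1 are 1 so no torsion. So H_0 ≅ Z.
rank ∂_1 = 6, rank ∂_2 = 12 ⇒ b_1 = 18 − 6 − 12 = 0; ∂_2 has invariant factor(s) [2] giving torsion. So H_1 ≅ Z_2.
rank ∂_2 = 12, rank ∂_3 = 0 ⇒ b_2 = 12 − 12 − 0 = 0. So H_2 ≅ 0.

H_0 ≅ Z,  H_1 ≅ Z_2,  H_2 = 0.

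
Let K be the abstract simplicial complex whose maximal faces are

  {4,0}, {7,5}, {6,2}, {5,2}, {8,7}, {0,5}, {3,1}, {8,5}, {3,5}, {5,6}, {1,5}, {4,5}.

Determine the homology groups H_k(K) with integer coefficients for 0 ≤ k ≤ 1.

Order the vertices as 0 < 1 < 2 < 3 < 4 < 5 < 6 < 7 < 8. Listing each simplex with vertices in this order, K has dimension 1 with simplices:

  0-simplices (9): [0], [1], [2], [3], [4], [5], [6], [7], [8]
  1-simplices (12): [0,4], [0,5], [1,3], [1,5], [2,5], [2,6], [3,5], [4,5], [5,6], [5,7], [5,8], [7,8]

giving chain groups C_0 ≅ Z^9, C_1 ≅ Z^12.

∂_1: C_1 → C_0 sends each edge [p,q] (with p < q) to q − p.
The resulting 9×12 matrix has rank 8, and its Smith normal form has invariant factors (1,1,1,1,1,1,1,1).

Reading off H_k = ker ∂_k / im ∂_{k+1}:

  H_0: rank C_0 − rank ∂_1 = 9 − 8 = 1, and the invariant factors of ∂_1 are all 1, so H_0 ≅ Z.
  H_1: rank ker ∂_1 − rank ∂_2 = (12 − 8) − 0 = 4, and there is no ∂_2, so H_1 ≅ Z^4.

(K is a triangulation of a wedge of 4 circles.)

H_0 ≅ Z,  H_1 ≅ Z^4.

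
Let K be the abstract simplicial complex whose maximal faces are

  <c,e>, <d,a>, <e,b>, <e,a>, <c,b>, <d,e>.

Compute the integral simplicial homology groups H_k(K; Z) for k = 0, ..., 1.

H_0 ≅ Z,  H_1 ≅ Z^2.

Fix the vertex order a < b < c < d < e and write every simplex with vertices in increasing order. Then dim K = 1 and the simplices of K are:

  0-simplices (5): a, b, c, d, e
  1-simplices (6): ad, ae, bc, be, ce, de

so the chain groups are C_0 ≅ Z^5, C_1 ≅ Z^6.

∂_1: C_1 → C_0 is given by ∂[p,q] = [q] − [p].
As a 5×6 matrix over Z this has rank 4, with invariant factors (1,1,1,1).

Reading off H_k = ker ∂_k / im ∂_{k+1}:

  H_0: rank C_0 − rank ∂_1 = 5 − 4 = 1, and the invariant factors of ∂_1 are all 1, so H_0 ≅ Z.
  H_1: rank ker ∂_1 − rank ∂_2 = (6 − 4) − 0 = 2, and there is no ∂_2, so H_1 ≅ Z^2.

As a check, the Euler characteristic is 5 − 6 = -1, which agrees with 1 − 2 = -1.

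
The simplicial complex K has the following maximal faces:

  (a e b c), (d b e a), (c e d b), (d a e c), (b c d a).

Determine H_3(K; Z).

H_3 = Z.

Fix the vertex order a < b < c < d < e and write every simplex with vertices in increasing order. Then dim K = 3 and the simplices of K are:

  0-simplices (5): a, b, c, d, e
  1-simplices (10): ab, ac, ad, ae, bc, bd, be, cd, ce, de
  2-simplices (10): abc, abd, abe, acd, ace, ade, bcd, bce, bde, cde
  3-simplices (5): abcd, abce, abde, acde, bcde

so the chain groups are C_0 ≅ Z^5, C_1 ≅ Z^10, C_2 ≅ Z^10, C_3 ≅ Z^5.

Boundary ∂_1: C_1 → C_0 is given by ∂[p,q] = [q] − [p].
This gives a 5×10 integer matrix of rank 4; reducing to Smith normal form yields diagonal entries (1,1,1,1).

The boundary map ∂_2: C_2 → C_1 maps a triangle to the signed sum of its edges. For instance
  ∂bde = de − be + bd,
  ∂ace = ce − ae + ac.
This gives a 10×10 integer matrix of rank 6; reducing to Smith normal form yields diagonal entries (1,1,1,1,1,1).

Boundary ∂_3: C_3 → C_2 sends each 3-simplex σ to the alternating sum Σ_i (−1)^i (σ with its i-th vertex removed). For instance
  ∂abcd = bcd − acd + abd − abc,
  ∂bcde = cde − bde + bce − bcd.
This gives a 10×5 integer matrix of rank 4; reducing to Smith normal form yields diagonal entries (1,1,1,1).

Now H_k = ker ∂_k / im ∂_{k+1}, so:

  H_3: rank ker ∂_3 − rank ∂_4 = (5 − 4) − 0 = 1, and there is no ∂_4, so H_3 = Z.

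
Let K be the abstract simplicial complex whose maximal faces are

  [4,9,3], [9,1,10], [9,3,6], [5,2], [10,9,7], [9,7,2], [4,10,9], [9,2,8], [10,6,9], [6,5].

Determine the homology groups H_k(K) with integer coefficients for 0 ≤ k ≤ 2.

H_0 = Z,  H_1 = Z,  H_2 = 0.

Fix the vertex order 1 < 2 < 3 < 4 < 5 < 6 < 7 < 8 < 9 < 10 and write every simplex with vertices in increasing order. Then dim K = 2 and the simplices of K are:

  0-simplices (10): [1], [2], [3], [4], [5], [6], [7], [8], [9], [10]
  1-simplices (18): [1,9], [1,10], [2,5], [2,7], [2,8], [2,9], [3,4], [3,6], [3,9], [4,9], [4,10], [5,6], [6,9], [6,10], [7,9], [7,10], [8,9], [9,10]
  2-simplices (8): [1,9,10], [2,7,9], [2,8,9], [3,4,9], [3,6,9], [4,9,10], [6,9,10], [7,9,10]

Hence C_0 ≅ Z^10, C_1 ≅ Z^18, C_2 ≅ Z^8.

Boundary ∂_1: C_1 → C_0 sends each edge [p,q] (with p < q) to q − p. For instance
  ∂[4,10] = [10] − [4].
As a 10×18 matrix over Z this has rank 9, with invariant factors (1,1,1,1,1,1,1,1,1).

The boundary map ∂_2: C_2 → C_1 acts by ∂[p,q,r] = [q,r] − [p,r] + [p,q]. For instance
  ∂[7,9,10] = [9,10] − [7,10] + [7,9],
  ∂[1,9,10] = [9,10] − [1,10] + [1,9].
As a 18×8 matrix over Z this has rank 8, with invariant factors (1,1,1,1,1,1,1,1).

Now H_k = ker ∂_k / im ∂_{k+1}, so:

  H_0: rank C_0 − rank ∂_1 = 10 − 9 = 1, and the invariant factors of ∂_1 are all 1, so H_0 = Z.
  H_1: rank ker ∂_1 − rank ∂_2 = (18 − 9) − 8 = 1, and the invariant factors of ∂_2 are all 1, so H_1 = Z.
  H_2: rank ker ∂_2 − rank ∂_3 = (8 − 8) − 0 = 0, and there is no ∂_3, so H_2 = 0.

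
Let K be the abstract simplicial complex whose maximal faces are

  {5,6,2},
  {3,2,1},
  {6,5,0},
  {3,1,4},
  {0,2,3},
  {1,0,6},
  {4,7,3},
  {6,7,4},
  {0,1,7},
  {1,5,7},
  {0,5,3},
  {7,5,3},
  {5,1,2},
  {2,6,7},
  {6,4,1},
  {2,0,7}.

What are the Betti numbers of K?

b_0 = 1, b_1 = 2, b_2 = 1.

Take the total order 0 < 1 < 2 < 3 < 4 < 5 < 6 < 7 on the vertex set. Then K (dimension 2) consists of the simplices:

  0-simplices (8): [0], [1], [2], [3], [4], [5], [6], [7]
  1-simplices (24): (24 of them)
  2-simplices (16): [0,1,6], [0,1,7], [0,2,3], [0,2,7], [0,3,5], [0,5,6], [1,2,3], [1,2,5], [1,3,4], [1,4,6], [1,5,7], [2,5,6], [2,6,7], [3,4,7], [3,5,7], [4,6,7]

so the chain groups are C_0 ≅ Z^8, C_1 ≅ Z^24, C_2 ≅ Z^16.

The boundary map ∂_1: C_1 → C_0 sends each edge [p,q] (with p < q) to q − p. For instance
  ∂[0,6] = [6] − [0].
The resulting 8×24 matrix has rank 7, and its Smith normal form has invariant factors (1,1,1,1,1,1,1).

∂_2: C_2 → C_1 acts by ∂[p,q,r] = [q,r] − [p,r] + [p,q]. For instance
  ∂[2,6,7] = [6,7] − [2,7] + [2,6],
  ∂[1,2,3] = [2,3] − [1,3] + [1,2].
As a 24×16 matrix over Z this has rank 15, with invariant factors (1,1,1,1,1,1,1,1,1,1,1,1,1,1,1).

Reading off H_k = ker ∂_k / im ∂_{k+1}:

  H_0: rank C_0 − rank ∂_1 = 8 − 7 = 1, and the invariant factors of ∂_1 are all 1, so H_0 = Z.
  H_1: rank ker ∂_1 − rank ∂_2 = (24 − 7) − 15 = 2, and the invariant factors of ∂_2 are all 1, so H_1 = Z^2.
  H_2: rank ker ∂_2 − rank ∂_3 = (16 − 15) − 0 = 1, and there is no ∂_3, so H_2 = Z.

(K is a triangulation of the torus T^2.)

Hence the Betti numbers are b_0 = 1, b_1 = 2, b_2 = 1.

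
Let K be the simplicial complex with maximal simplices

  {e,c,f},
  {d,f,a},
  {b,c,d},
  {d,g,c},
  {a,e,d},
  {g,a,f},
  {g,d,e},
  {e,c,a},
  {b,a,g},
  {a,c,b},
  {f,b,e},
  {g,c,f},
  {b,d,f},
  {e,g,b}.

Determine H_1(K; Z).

We work with the vertex ordering a < b < c < d < e < f < g. The simplices of K, each written with vertices in increasing order, are:

  0-simplices (7): a, b, c, d, e, f, g
  1-simplices (21): ab, ac, ad, ae, af, ag, bc, bd, be, bf, bg, cd, ce, cf, cg, de, df, dg, ef, eg, fg
  2-simplices (14): abc, abg, ace, ade, adf, afg, bcd, bdf, bef, beg, cdg, cef, cfg, deg

so the chain groups are C_0 ≅ Z^7, C_1 ≅ Z^21, C_2 ≅ Z^14.

Boundary ∂_1: C_1 → C_0 is given by ∂[p,q] = [q] − [p].
As a 7×21 matrix over Z this has rank 6, with invariant factors (1,1,1,1,1,1).

The boundary map ∂_2: C_2 → C_1 sends each 2-simplex [p,q,r] to [q,r] − [p,r] + [p,q]. For instance
  ∂bcd = cd − bd + bc,
  ∂afg = fg − ag + af.
This gives a 21×14 integer matrix of rank 13; reducing to Smith normal form yields diagonal entries (1,1,1,1,1,1,1,1,1,1,1,1,1).

Computing H_k = (kernel of ∂_k) / (image of ∂_{k+1}):

  H_1: rank ker ∂_1 − rank ∂_2 = (21 − 6) − 13 = 2, and the invariant factors of ∂_2 are all 1, so H_1 ≅ Z^2.

H_1 = Z^2.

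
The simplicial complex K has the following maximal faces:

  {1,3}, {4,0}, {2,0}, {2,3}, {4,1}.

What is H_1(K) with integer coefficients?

K has 5 vertices, 5 edges.
rank ∂_1 = 4, rank ∂_2 = 0 ⇒ b_1 = 5 − 4 − 0 = 1. So H_1 = Z.

H_1 = Z.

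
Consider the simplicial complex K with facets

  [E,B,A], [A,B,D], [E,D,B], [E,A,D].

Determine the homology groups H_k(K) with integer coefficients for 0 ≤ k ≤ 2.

H_0 ≅ Z,  H_1 = 0,  H_2 ≅ Z.

K has 4 vertices, 6 edges, 4 triangles.
rank ∂_0 = 0, rank ∂_1 = 3 ⇒ b_0 = 4 − 0 − 3 = 1; all invariant factors of ∂_1 are 1 so no torsion. So H_0 ≅ Z.
rank ∂_1 = 3, rank ∂_2 = 3 ⇒ b_1 = 6 − 3 − 3 = 0; all invariant factors of ∂_2 are 1 so no torsion. So H_1 ≅ 0.
rank ∂_2 = 3, rank ∂_3 = 0 ⇒ b_2 = 4 − 3 − 0 = 1. So H_2 ≅ Z.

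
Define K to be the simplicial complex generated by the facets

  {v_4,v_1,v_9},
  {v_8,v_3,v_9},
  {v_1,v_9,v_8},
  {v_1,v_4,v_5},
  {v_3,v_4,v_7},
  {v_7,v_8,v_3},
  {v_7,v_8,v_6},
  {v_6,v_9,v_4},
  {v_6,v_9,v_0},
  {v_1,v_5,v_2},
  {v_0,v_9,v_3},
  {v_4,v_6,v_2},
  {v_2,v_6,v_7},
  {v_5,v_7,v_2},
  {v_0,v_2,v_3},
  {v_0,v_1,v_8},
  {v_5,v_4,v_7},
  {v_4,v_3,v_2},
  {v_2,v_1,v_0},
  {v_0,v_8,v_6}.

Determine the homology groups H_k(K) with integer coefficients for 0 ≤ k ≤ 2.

H_0 ≅ Z,  H_1 ≅ Z × Z/2,  H_2 = 0.

We work with the vertex ordering v_0 < v_1 < v_2 < v_3 < v_4 < v_5 < v_6 < v_7 < v_8 < v_9. The simplices of K, each written with vertices in increasing order, are:

  0-simplices (10): [v_0], [v_1], [v_2], [v_3], [v_4], [v_5], [v_6], [v_7], [v_8], [v_9]
  1-simplices (30): (30 of them)
  2-simplices (20): (20 of them)

giving chain groups C_0 ≅ Z^10, C_1 ≅ Z^30, C_2 ≅ Z^20.

The boundary map ∂_1: C_1 → C_0 sends each edge [p,q] (with p < q) to q − p.
This gives a 10×30 integer matrix of rank 9; reducing to Smith normal form yields diagonal entries (1,1,1,1,1,1,1,1,1).

The boundary map ∂_2: C_2 → C_1 maps a triangle to the signed sum of its edges. For instance
  ∂[v_0,v_1,v_2] = [v_1,v_2] − [v_0,v_2] + [v_0,v_1],
  ∂[v_2,v_4,v_6] = [v_4,v_6] − [v_2,v_6] + [v_2,v_4].
The resulting 30×20 matrix has rank 20, and its Smith normal form has invariant factors (1,1,1,1,1,1,1,1,1,1,1,1,1,1,1,1,1,1,1,2).

From H_k ≅ ker(∂_k) / im(∂_{k+1}) we obtain:

  H_0: rank C_0 − rank ∂_1 = 10 − 9 = 1, and the invariant factors of ∂_1 are all 1, so H_0 ≅ Z.
  H_1: rank ker ∂_1 − rank ∂_2 = (30 − 9) − 20 = 1, and ∂_2 has invariant factor 2 > 1, so H_1 ≅ Z × Z/2.
  H_2: rank ker ∂_2 − rank ∂_3 = (20 − 20) − 0 = 0, and there is no ∂_3, so H_2 ≅ 0.

As a check, the Euler characteristic is 10 − 30 + 20 = 0, which agrees with 1 − 1 + 0 = 0.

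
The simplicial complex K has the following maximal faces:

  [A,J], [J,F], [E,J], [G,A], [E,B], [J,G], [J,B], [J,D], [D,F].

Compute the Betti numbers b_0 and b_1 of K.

b_0 = 1, b_1 = 3.

We work with the vertex ordering A < B < D < E < F < G < J. The simplices of K, each written with vertices in increasing order, are:

  0-simplices (7): A, B, D, E, F, G, J
  1-simplices (9): AG, AJ, BE, BJ, DF, DJ, EJ, FJ, GJ

so the chain groups are C_0 ≅ Z^7, C_1 ≅ Z^9.

Boundary ∂_1: C_1 → C_0 sends each edge [p,q] (with p < q) to q − p.
As a 7×9 matrix over Z this has rank 6, with invariant factors (1,1,1,1,1,1).

Now H_k = ker ∂_k / im ∂_{k+1}, so:

  H_0: rank C_0 − rank ∂_1 = 7 − 6 = 1, and the invariant factors of ∂_1 are all 1, so H_0 = Z.
  H_1: rank ker ∂_1 − rank ∂_2 = (9 − 6) − 0 = 3, and there is no ∂_2, so H_1 = Z^3.

(K is a triangulation of a wedge of 3 circles.)

Hence the Betti numbers are b_0 = 1, b_1 = 3.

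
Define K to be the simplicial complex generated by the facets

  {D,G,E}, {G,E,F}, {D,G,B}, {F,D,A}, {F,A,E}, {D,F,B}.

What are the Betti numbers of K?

b_0 = 1, b_1 = 1, b_2 = 0.

Order the vertices as A < B < D < E < F < G. Listing each simplex with vertices in this order, K has dimension 2 with simplices:

  0-simplices (6): A, B, D, E, F, G
  1-simplices (12): AD, AE, AF, BD, BF, BG, DE, DF, DG, EF, EG, FG
  2-simplices (6): ADF, AEF, BDF, BDG, DEG, EFG

so the chain groups are C_0 ≅ Z^6, C_1 ≅ Z^12, C_2 ≅ Z^6.

The boundary map ∂_1: C_1 → C_0 sends each edge [p,q] (with p < q) to q − p. For instance
  ∂FG = G − F.
The 6×12 boundary matrix has rank 5 and Smith normal form diag(1,1,1,1,1).

∂_2: C_2 → C_1 acts by ∂[p,q,r] = [q,r] − [p,r] + [p,q]. For instance
  ∂BDG = DG − BG + BD,
  ∂EFG = FG − EG + EF.
The 12×6 boundary matrix has rank 6 and Smith normal form diag(1,1,1,1,1,1).

Reading off H_k = ker ∂_k / im ∂_{k+1}:

  H_0: rank C_0 − rank ∂_1 = 6 − 5 = 1, and the invariant factors of ∂_1 are all 1, so H_0 ≅ Z.
  H_1: rank ker ∂_1 − rank ∂_2 = (12 − 5) − 6 = 1, and the invariant factors of ∂_2 are all 1, so H_1 ≅ Z.
  H_2: rank ker ∂_2 − rank ∂_3 = (6 − 6) − 0 = 0, and there is no ∂_3, so H_2 ≅ 0.

Hence the Betti numbers are b_0 = 1, b_1 = 1, b_2 = 0.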